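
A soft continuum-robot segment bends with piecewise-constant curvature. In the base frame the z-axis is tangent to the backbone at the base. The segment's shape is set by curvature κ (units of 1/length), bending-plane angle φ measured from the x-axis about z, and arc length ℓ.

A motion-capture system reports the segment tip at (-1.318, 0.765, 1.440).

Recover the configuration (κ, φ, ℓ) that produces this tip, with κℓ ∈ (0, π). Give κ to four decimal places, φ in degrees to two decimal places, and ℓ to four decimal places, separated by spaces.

0.6933 149.87 2.3472

ρ = √(x²+y²) = √(-1.318² + 0.765²) = 1.52393
φ = atan2(y, x) mod 360° = atan2(0.765, -1.318) = 149.8681°
|p|² = ρ² + z² = 1.52393² + 1.440² = 4.39595
κ = 2ρ / |p|² = 2×1.52393 / 4.39595 = 0.69333
θ = 2·atan2(ρ, z) = 2·atan2(1.52393, 1.440) = 1.62741 rad
ℓ = θ/κ = 1.62741/0.69333 = 2.34723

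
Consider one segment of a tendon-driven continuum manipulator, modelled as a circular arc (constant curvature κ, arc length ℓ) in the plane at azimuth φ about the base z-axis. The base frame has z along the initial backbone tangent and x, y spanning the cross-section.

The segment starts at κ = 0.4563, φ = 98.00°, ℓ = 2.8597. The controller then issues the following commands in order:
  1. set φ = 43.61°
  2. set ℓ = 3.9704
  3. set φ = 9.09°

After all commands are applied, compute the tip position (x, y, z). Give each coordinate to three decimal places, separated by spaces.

initial: κ=0.4563, φ=98.00°, ℓ=2.8597
cmd 1: set φ=43.61° → (κ,φ,ℓ)=(0.4563,43.61°,2.8597) → tip=(1.1698,1.1144,2.1145)
cmd 2: set ℓ=3.9704 → (κ,φ,ℓ)=(0.4563,43.61°,3.9704) → tip=(1.9654,1.8722,2.1283)
cmd 3: set φ=9.09° → (κ,φ,ℓ)=(0.4563,9.09°,3.9704) → tip=(2.6803,0.4288,2.1283)

2.680 0.429 2.128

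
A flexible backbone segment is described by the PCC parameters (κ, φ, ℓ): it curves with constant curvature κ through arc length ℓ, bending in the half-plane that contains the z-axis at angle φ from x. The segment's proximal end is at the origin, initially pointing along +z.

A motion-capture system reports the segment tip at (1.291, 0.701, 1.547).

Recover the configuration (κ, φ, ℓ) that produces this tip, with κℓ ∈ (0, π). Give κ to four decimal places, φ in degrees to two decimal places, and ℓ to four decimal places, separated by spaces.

ρ = √(x²+y²) = √(1.291² + 0.701²) = 1.46904
φ = atan2(y, x) mod 360° = atan2(0.701, 1.291) = 28.5015°
|p|² = ρ² + z² = 1.46904² + 1.547² = 4.55129
κ = 2ρ / |p|² = 2×1.46904 / 4.55129 = 0.64555
θ = 2·atan2(ρ, z) = 2·atan2(1.46904, 1.547) = 1.51911 rad
ℓ = θ/κ = 1.51911/0.64555 = 2.35321

0.6455 28.50 2.3532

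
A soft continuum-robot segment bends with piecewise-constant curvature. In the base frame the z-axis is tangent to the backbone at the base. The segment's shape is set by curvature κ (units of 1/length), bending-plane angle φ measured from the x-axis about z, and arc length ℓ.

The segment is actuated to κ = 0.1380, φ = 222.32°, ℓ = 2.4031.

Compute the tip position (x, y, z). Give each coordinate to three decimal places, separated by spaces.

-0.292 -0.266 2.359

θ = κ·ℓ = 0.1380 × 2.4031 = 0.33163 rad
ρ = (1 − cos θ)/κ = (1 − 0.94551)/0.1380 = 0.39483
z = sin θ / κ = 0.32558/0.1380 = 2.35929
x = ρ cos φ = 0.39483 × cos(222.32°) = -0.29193
y = ρ sin φ = 0.39483 × sin(222.32°) = -0.26583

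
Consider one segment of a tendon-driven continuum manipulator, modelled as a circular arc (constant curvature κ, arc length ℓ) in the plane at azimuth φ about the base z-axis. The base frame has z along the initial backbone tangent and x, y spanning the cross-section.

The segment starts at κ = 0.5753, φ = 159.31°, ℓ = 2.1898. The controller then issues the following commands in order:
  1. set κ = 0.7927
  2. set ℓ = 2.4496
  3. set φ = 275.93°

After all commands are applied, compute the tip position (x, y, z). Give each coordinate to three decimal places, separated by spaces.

initial: κ=0.5753, φ=159.31°, ℓ=2.1898
cmd 1: set κ=0.7927 → (κ,φ,ℓ)=(0.7927,159.31°,2.1898) → tip=(-1.3741,0.5189,1.2444)
cmd 2: set ℓ=2.4496 → (κ,φ,ℓ)=(0.7927,159.31°,2.4496) → tip=(-1.6080,0.6073,1.1757)
cmd 3: set φ=275.93° → (κ,φ,ℓ)=(0.7927,275.93°,2.4496) → tip=(0.1776,-1.7097,1.1757)

0.178 -1.710 1.176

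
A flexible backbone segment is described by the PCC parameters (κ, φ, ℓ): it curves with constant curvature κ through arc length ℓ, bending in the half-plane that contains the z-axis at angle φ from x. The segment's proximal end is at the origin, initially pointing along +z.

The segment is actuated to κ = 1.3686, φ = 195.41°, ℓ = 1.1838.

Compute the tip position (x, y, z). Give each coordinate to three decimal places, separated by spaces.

θ = κ·ℓ = 1.3686 × 1.1838 = 1.62015 rad
ρ = (1 − cos θ)/κ = (1 − -0.04933)/1.3686 = 0.76672
z = sin θ / κ = 0.99878/1.3686 = 0.72978
x = ρ cos φ = 0.76672 × cos(195.41°) = -0.73916
y = ρ sin φ = 0.76672 × sin(195.41°) = -0.20374

-0.739 -0.204 0.730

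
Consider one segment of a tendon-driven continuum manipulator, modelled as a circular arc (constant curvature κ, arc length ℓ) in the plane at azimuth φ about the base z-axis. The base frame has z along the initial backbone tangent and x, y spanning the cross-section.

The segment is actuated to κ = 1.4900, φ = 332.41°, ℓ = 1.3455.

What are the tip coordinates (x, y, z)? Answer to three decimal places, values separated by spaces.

θ = κ·ℓ = 1.4900 × 1.3455 = 2.00479 rad
ρ = (1 − cos θ)/κ = (1 − -0.42050)/1.4900 = 0.95336
z = sin θ / κ = 0.90729/1.4900 = 0.60892
x = ρ cos φ = 0.95336 × cos(332.41°) = 0.84495
y = ρ sin φ = 0.95336 × sin(332.41°) = -0.44154

0.845 -0.442 0.609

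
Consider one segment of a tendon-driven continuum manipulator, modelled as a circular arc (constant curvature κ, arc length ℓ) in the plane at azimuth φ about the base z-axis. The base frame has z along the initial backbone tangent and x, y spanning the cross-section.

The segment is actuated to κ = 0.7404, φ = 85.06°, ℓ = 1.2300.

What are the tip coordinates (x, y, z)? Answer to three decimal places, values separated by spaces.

0.045 0.520 1.067

θ = κ·ℓ = 0.7404 × 1.2300 = 0.91069 rad
ρ = (1 − cos θ)/κ = (1 − 0.61320)/0.7404 = 0.52242
z = sin θ / κ = 0.78993/0.7404 = 1.06689
x = ρ cos φ = 0.52242 × cos(85.06°) = 0.04499
y = ρ sin φ = 0.52242 × sin(85.06°) = 0.52048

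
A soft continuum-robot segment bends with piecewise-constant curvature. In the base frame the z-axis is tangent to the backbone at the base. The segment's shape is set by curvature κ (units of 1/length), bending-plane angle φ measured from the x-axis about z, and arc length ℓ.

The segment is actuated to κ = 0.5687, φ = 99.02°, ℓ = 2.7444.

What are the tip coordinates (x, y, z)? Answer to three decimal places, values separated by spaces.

-0.273 1.719 1.758

θ = κ·ℓ = 0.5687 × 2.7444 = 1.56074 rad
ρ = (1 − cos θ)/κ = (1 − 0.01006)/0.5687 = 1.74071
z = sin θ / κ = 0.99995/0.5687 = 1.75831
x = ρ cos φ = 1.74071 × cos(99.02°) = -0.27291
y = ρ sin φ = 1.74071 × sin(99.02°) = 1.71919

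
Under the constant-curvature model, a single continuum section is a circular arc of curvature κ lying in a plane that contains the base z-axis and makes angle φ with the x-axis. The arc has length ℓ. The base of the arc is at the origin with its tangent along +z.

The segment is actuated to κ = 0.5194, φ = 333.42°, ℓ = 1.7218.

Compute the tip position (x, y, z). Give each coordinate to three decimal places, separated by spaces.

0.644 -0.322 1.501

θ = κ·ℓ = 0.5194 × 1.7218 = 0.89430 rad
ρ = (1 − cos θ)/κ = (1 − 0.62606)/0.5194 = 0.71994
z = sin θ / κ = 0.77977/0.5194 = 1.50130
x = ρ cos φ = 0.71994 × cos(333.42°) = 0.64385
y = ρ sin φ = 0.71994 × sin(333.42°) = -0.32214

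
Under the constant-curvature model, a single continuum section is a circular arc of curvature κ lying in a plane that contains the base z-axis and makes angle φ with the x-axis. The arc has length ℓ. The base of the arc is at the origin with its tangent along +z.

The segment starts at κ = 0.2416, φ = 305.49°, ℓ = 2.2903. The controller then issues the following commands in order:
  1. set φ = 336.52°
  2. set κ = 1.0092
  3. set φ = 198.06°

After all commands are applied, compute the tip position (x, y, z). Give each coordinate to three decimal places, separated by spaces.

-1.578 -0.514 0.731

initial: κ=0.2416, φ=305.49°, ℓ=2.2903
cmd 1: set φ=336.52° → (κ,φ,ℓ)=(0.2416,336.52°,2.2903) → tip=(0.5665,-0.2461,2.1752)
cmd 2: set κ=1.0092 → (κ,φ,ℓ)=(1.0092,336.52°,2.2903) → tip=(1.5220,-0.6612,0.7314)
cmd 3: set φ=198.06° → (κ,φ,ℓ)=(1.0092,198.06°,2.2903) → tip=(-1.5777,-0.5144,0.7314)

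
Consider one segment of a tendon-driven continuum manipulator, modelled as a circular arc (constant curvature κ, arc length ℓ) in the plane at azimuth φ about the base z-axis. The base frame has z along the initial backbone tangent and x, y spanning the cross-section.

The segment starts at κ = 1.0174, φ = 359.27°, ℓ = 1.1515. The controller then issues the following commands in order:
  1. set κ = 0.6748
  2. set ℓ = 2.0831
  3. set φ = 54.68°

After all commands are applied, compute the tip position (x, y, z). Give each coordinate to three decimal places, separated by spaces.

initial: κ=1.0174, φ=359.27°, ℓ=1.1515
cmd 1: set κ=0.6748 → (κ,φ,ℓ)=(0.6748,359.27°,1.1515) → tip=(0.4253,-0.0054,1.0391)
cmd 2: set ℓ=2.0831 → (κ,φ,ℓ)=(0.6748,359.27°,2.0831) → tip=(1.2382,-0.0158,1.4618)
cmd 3: set φ=54.68° → (κ,φ,ℓ)=(0.6748,54.68°,2.0831) → tip=(0.7159,1.0104,1.4618)

0.716 1.010 1.462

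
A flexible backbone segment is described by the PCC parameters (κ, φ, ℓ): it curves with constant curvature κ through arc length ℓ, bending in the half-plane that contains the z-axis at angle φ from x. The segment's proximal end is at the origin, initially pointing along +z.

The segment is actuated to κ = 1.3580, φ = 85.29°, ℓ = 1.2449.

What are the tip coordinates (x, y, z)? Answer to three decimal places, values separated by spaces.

θ = κ·ℓ = 1.3580 × 1.2449 = 1.69057 rad
ρ = (1 − cos θ)/κ = (1 − -0.11949)/1.3580 = 0.82437
z = sin θ / κ = 0.99284/1.3580 = 0.73110
x = ρ cos φ = 0.82437 × cos(85.29°) = 0.06769
y = ρ sin φ = 0.82437 × sin(85.29°) = 0.82158

0.068 0.822 0.731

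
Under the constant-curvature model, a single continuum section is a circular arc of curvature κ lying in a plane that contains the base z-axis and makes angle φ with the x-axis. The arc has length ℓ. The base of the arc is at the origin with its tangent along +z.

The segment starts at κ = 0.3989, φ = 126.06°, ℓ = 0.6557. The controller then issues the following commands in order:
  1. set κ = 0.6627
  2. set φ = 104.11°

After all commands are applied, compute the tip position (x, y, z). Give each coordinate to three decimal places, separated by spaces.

initial: κ=0.3989, φ=126.06°, ℓ=0.6557
cmd 1: set κ=0.6627 → (κ,φ,ℓ)=(0.6627,126.06°,0.6557) → tip=(-0.0825,0.1134,0.6353)
cmd 2: set φ=104.11° → (κ,φ,ℓ)=(0.6627,104.11°,0.6557) → tip=(-0.0342,0.1360,0.6353)

-0.034 0.136 0.635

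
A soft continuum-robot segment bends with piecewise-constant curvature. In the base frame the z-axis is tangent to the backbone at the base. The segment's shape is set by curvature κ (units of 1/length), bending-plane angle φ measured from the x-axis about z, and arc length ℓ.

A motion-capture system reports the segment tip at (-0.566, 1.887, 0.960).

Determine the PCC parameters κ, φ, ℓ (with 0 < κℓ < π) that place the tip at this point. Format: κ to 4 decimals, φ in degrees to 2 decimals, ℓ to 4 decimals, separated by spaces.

ρ = √(x²+y²) = √(-0.566² + 1.887²) = 1.97006
φ = atan2(y, x) mod 360° = atan2(1.887, -0.566) = 106.6965°
|p|² = ρ² + z² = 1.97006² + 0.960² = 4.80273
κ = 2ρ / |p|² = 2×1.97006 / 4.80273 = 0.82039
θ = 2·atan2(ρ, z) = 2·atan2(1.97006, 0.960) = 2.23473 rad
ℓ = θ/κ = 2.23473/0.82039 = 2.72398

0.8204 106.70 2.7240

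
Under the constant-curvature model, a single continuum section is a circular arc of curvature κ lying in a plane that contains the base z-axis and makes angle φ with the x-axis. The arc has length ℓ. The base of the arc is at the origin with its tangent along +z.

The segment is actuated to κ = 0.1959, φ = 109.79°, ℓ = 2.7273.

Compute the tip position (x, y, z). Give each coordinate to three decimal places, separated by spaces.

-0.241 0.669 2.599

θ = κ·ℓ = 0.1959 × 2.7273 = 0.53428 rad
ρ = (1 − cos θ)/κ = (1 − 0.86064)/0.1959 = 0.71140
z = sin θ / κ = 0.50922/0.1959 = 2.59939
x = ρ cos φ = 0.71140 × cos(109.79°) = -0.24086
y = ρ sin φ = 0.71140 × sin(109.79°) = 0.66939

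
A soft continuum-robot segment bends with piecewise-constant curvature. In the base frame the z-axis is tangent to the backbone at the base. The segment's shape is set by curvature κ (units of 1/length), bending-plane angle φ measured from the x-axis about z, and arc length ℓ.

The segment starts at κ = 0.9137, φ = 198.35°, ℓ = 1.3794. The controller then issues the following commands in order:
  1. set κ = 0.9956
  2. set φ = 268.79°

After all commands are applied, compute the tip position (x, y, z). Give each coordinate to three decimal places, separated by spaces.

-0.017 -0.807 0.985

initial: κ=0.9137, φ=198.35°, ℓ=1.3794
cmd 1: set κ=0.9956 → (κ,φ,ℓ)=(0.9956,198.35°,1.3794) → tip=(-0.7663,-0.2542,0.9849)
cmd 2: set φ=268.79° → (κ,φ,ℓ)=(0.9956,268.79°,1.3794) → tip=(-0.0170,-0.8072,0.9849)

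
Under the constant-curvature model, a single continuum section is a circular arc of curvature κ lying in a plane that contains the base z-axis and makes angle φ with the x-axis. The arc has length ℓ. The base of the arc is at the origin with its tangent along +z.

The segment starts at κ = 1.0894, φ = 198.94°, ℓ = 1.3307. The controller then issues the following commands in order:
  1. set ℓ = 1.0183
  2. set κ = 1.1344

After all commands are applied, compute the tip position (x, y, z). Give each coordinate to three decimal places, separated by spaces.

initial: κ=1.0894, φ=198.94°, ℓ=1.3307
cmd 1: set ℓ=1.0183 → (κ,φ,ℓ)=(1.0894,198.94°,1.0183) → tip=(-0.4816,-0.1653,0.8219)
cmd 2: set κ=1.1344 → (κ,φ,ℓ)=(1.1344,198.94°,1.0183) → tip=(-0.4971,-0.1706,0.8065)

-0.497 -0.171 0.806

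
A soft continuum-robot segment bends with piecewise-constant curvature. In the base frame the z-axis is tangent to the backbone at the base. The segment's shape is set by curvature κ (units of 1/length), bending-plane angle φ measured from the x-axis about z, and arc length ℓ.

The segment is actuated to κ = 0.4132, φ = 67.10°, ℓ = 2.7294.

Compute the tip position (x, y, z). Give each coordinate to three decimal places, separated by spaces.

θ = κ·ℓ = 0.4132 × 2.7294 = 1.12779 rad
ρ = (1 − cos θ)/κ = (1 − 0.42866)/0.4132 = 1.38272
z = sin θ / κ = 0.90347/0.4132 = 2.18651
x = ρ cos φ = 1.38272 × cos(67.10°) = 0.53805
y = ρ sin φ = 1.38272 × sin(67.10°) = 1.27374

0.538 1.274 2.187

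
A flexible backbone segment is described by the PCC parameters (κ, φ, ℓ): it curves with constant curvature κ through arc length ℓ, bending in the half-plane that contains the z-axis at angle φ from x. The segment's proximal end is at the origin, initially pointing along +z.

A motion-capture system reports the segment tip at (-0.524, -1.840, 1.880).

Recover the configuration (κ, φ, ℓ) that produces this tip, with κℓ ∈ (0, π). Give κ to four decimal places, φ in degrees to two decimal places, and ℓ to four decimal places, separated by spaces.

ρ = √(x²+y²) = √(-0.524² + -1.840²) = 1.91316
φ = atan2(y, x) mod 360° = atan2(-1.840, -0.524) = 254.1040°
|p|² = ρ² + z² = 1.91316² + 1.880² = 7.19458
κ = 2ρ / |p|² = 2×1.91316 / 7.19458 = 0.53183
θ = 2·atan2(ρ, z) = 2·atan2(1.91316, 1.880) = 1.58828 rad
ℓ = θ/κ = 1.58828/0.53183 = 2.98642

0.5318 254.10 2.9864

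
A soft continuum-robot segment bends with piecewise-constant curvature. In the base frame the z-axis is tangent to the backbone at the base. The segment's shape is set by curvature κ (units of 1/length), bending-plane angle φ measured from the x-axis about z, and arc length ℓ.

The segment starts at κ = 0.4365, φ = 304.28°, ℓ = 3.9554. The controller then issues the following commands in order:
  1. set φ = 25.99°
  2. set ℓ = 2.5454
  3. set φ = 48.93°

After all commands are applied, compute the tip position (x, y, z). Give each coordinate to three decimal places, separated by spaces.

initial: κ=0.4365, φ=304.28°, ℓ=3.9554
cmd 1: set φ=25.99° → (κ,φ,ℓ)=(0.4365,25.99°,3.9554) → tip=(2.3787,1.1596,2.2632)
cmd 2: set ℓ=2.5454 → (κ,φ,ℓ)=(0.4365,25.99°,2.5454) → tip=(1.1456,0.5585,2.0531)
cmd 3: set φ=48.93° → (κ,φ,ℓ)=(0.4365,48.93°,2.5454) → tip=(0.8373,0.9608,2.0531)

0.837 0.961 2.053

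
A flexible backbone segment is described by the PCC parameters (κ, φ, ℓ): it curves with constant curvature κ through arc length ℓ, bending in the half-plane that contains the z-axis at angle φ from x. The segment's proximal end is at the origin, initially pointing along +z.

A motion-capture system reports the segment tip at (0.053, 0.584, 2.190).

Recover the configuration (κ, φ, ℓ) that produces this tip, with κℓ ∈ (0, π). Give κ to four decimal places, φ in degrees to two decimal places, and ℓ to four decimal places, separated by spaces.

0.2282 84.81 2.2932

ρ = √(x²+y²) = √(0.053² + 0.584²) = 0.58640
φ = atan2(y, x) mod 360° = atan2(0.584, 0.053) = 84.8144°
|p|² = ρ² + z² = 0.58640² + 2.190² = 5.13997
κ = 2ρ / |p|² = 2×0.58640 / 5.13997 = 0.22817
θ = 2·atan2(ρ, z) = 2·atan2(0.58640, 2.190) = 0.52325 rad
ℓ = θ/κ = 0.52325/0.22817 = 2.29322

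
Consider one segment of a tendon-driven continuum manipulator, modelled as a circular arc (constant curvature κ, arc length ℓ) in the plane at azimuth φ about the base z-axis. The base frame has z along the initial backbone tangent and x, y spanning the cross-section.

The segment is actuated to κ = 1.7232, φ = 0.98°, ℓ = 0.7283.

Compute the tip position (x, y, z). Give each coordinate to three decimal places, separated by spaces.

0.400 0.007 0.552

θ = κ·ℓ = 1.7232 × 0.7283 = 1.25501 rad
ρ = (1 − cos θ)/κ = (1 − 0.31057)/1.7232 = 0.40009
z = sin θ / κ = 0.95055/1.7232 = 0.55162
x = ρ cos φ = 0.40009 × cos(0.98°) = 0.40003
y = ρ sin φ = 0.40009 × sin(0.98°) = 0.00684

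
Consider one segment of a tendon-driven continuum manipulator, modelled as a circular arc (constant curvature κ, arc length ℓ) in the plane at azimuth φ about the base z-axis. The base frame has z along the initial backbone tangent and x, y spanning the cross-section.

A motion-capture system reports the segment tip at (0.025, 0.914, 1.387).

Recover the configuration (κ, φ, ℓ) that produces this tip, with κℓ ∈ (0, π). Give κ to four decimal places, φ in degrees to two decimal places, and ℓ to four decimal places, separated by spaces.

ρ = √(x²+y²) = √(0.025² + 0.914²) = 0.91434
φ = atan2(y, x) mod 360° = atan2(0.914, 0.025) = 88.4332°
|p|² = ρ² + z² = 0.91434² + 1.387² = 2.75979
κ = 2ρ / |p|² = 2×0.91434 / 2.75979 = 0.66262
θ = 2·atan2(ρ, z) = 2·atan2(0.91434, 1.387) = 1.16566 rad
ℓ = θ/κ = 1.16566/0.66262 = 1.75918

0.6626 88.43 1.7592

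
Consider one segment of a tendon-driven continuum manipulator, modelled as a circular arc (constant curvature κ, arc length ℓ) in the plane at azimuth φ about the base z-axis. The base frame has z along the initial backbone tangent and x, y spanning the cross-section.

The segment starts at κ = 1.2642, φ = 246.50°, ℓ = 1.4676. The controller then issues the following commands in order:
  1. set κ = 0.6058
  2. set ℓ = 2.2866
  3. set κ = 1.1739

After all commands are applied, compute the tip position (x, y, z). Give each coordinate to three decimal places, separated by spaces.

initial: κ=1.2642, φ=246.50°, ℓ=1.4676
cmd 1: set κ=0.6058 → (κ,φ,ℓ)=(0.6058,246.50°,1.4676) → tip=(-0.2435,-0.5599,1.2818)
cmd 2: set ℓ=2.2866 → (κ,φ,ℓ)=(0.6058,246.50°,2.2866) → tip=(-0.5368,-1.2345,1.6224)
cmd 3: set κ=1.1739 → (κ,φ,ℓ)=(1.1739,246.50°,2.2866) → tip=(-0.6444,-1.4821,0.3762)

-0.644 -1.482 0.376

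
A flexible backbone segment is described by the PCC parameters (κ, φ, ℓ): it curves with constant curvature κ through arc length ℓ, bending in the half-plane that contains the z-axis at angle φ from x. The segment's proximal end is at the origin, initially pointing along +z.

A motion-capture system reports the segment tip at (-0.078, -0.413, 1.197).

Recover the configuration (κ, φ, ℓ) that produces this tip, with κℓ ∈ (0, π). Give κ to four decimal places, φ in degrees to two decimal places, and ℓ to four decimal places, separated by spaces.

0.5223 259.30 1.2931

ρ = √(x²+y²) = √(-0.078² + -0.413²) = 0.42030
φ = atan2(y, x) mod 360° = atan2(-0.413, -0.078) = 259.3050°
|p|² = ρ² + z² = 0.42030² + 1.197² = 1.60946
κ = 2ρ / |p|² = 2×0.42030 / 1.60946 = 0.52229
θ = 2·atan2(ρ, z) = 2·atan2(0.42030, 1.197) = 0.67536 rad
ℓ = θ/κ = 0.67536/0.52229 = 1.29308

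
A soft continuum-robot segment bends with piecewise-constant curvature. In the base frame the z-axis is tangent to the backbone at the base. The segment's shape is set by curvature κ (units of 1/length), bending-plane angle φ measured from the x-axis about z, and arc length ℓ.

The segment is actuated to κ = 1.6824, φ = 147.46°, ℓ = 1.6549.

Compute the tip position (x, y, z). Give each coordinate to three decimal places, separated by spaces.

θ = κ·ℓ = 1.6824 × 1.6549 = 2.78420 rad
ρ = (1 − cos θ)/κ = (1 − -0.93681)/1.6824 = 1.15122
z = sin θ / κ = 0.34983/1.6824 = 0.20793
x = ρ cos φ = 1.15122 × cos(147.46°) = -0.97050
y = ρ sin φ = 1.15122 × sin(147.46°) = 0.61923

-0.970 0.619 0.208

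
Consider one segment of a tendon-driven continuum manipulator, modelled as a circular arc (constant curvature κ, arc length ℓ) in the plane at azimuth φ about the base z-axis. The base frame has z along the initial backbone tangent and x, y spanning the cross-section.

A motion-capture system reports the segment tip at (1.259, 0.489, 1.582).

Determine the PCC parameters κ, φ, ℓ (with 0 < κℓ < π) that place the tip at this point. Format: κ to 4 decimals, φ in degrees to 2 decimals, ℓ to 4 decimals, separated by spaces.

0.6243 21.23 2.2639

ρ = √(x²+y²) = √(1.259² + 0.489²) = 1.35063
φ = atan2(y, x) mod 360° = atan2(0.489, 1.259) = 21.2263°
|p|² = ρ² + z² = 1.35063² + 1.582² = 4.32693
κ = 2ρ / |p|² = 2×1.35063 / 4.32693 = 0.62429
θ = 2·atan2(ρ, z) = 2·atan2(1.35063, 1.582) = 1.41333 rad
ℓ = θ/κ = 1.41333/0.62429 = 2.26390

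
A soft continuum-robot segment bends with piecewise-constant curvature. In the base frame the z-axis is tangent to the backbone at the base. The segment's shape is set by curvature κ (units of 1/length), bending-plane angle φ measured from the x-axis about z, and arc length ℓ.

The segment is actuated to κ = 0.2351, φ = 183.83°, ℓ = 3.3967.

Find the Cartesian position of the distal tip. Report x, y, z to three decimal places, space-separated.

θ = κ·ℓ = 0.2351 × 3.3967 = 0.79856 rad
ρ = (1 − cos θ)/κ = (1 − 0.69774)/0.2351 = 1.28568
z = sin θ / κ = 0.71635/0.2351 = 3.04702
x = ρ cos φ = 1.28568 × cos(183.83°) = -1.28281
y = ρ sin φ = 1.28568 × sin(183.83°) = -0.08588

-1.283 -0.086 3.047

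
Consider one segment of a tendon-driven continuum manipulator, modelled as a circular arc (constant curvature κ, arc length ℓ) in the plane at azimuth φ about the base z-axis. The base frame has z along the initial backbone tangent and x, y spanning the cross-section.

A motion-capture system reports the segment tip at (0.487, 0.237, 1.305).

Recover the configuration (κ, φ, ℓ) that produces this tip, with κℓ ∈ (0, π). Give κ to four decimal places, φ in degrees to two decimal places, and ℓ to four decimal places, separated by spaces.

0.5426 25.95 1.4500

ρ = √(x²+y²) = √(0.487² + 0.237²) = 0.54161
φ = atan2(y, x) mod 360° = atan2(0.237, 0.487) = 25.9500°
|p|² = ρ² + z² = 0.54161² + 1.305² = 1.99636
κ = 2ρ / |p|² = 2×0.54161 / 1.99636 = 0.54259
θ = 2·atan2(ρ, z) = 2·atan2(0.54161, 1.305) = 0.78678 rad
ℓ = θ/κ = 0.78678/0.54259 = 1.45004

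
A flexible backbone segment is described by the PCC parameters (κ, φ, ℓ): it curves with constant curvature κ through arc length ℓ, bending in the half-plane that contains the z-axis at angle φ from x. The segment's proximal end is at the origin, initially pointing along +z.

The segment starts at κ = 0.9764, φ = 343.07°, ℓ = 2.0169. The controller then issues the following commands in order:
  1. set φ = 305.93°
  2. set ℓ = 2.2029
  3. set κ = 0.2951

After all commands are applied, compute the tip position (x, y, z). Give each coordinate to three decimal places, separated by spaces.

0.406 -0.560 2.051

initial: κ=0.9764, φ=343.07°, ℓ=2.0169
cmd 1: set φ=305.93° → (κ,φ,ℓ)=(0.9764,305.93°,2.0169) → tip=(0.8342,-1.1511,0.9439)
cmd 2: set ℓ=2.2029 → (κ,φ,ℓ)=(0.9764,305.93°,2.2029) → tip=(0.9304,-1.2839,0.8566)
cmd 3: set κ=0.2951 → (κ,φ,ℓ)=(0.2951,305.93°,2.2029) → tip=(0.4056,-0.5597,2.0510)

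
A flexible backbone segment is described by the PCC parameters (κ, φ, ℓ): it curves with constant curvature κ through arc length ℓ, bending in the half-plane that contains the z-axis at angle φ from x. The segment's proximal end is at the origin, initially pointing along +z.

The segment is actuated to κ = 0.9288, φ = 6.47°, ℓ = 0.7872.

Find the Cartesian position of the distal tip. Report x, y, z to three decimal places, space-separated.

0.273 0.031 0.719

θ = κ·ℓ = 0.9288 × 0.7872 = 0.73115 rad
ρ = (1 − cos θ)/κ = (1 − 0.74441)/0.9288 = 0.27519
z = sin θ / κ = 0.66773/0.9288 = 0.71891
x = ρ cos φ = 0.27519 × cos(6.47°) = 0.27343
y = ρ sin φ = 0.27519 × sin(6.47°) = 0.03101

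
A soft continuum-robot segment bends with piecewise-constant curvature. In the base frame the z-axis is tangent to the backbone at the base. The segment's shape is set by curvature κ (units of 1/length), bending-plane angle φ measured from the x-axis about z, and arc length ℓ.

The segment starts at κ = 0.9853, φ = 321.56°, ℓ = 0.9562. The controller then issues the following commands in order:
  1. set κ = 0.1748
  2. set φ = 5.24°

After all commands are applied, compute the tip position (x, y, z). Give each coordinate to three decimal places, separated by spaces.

initial: κ=0.9853, φ=321.56°, ℓ=0.9562
cmd 1: set κ=0.1748 → (κ,φ,ℓ)=(0.1748,321.56°,0.9562) → tip=(0.0624,-0.0496,0.9518)
cmd 2: set φ=5.24° → (κ,φ,ℓ)=(0.1748,5.24°,0.9562) → tip=(0.0794,0.0073,0.9518)

0.079 0.007 0.952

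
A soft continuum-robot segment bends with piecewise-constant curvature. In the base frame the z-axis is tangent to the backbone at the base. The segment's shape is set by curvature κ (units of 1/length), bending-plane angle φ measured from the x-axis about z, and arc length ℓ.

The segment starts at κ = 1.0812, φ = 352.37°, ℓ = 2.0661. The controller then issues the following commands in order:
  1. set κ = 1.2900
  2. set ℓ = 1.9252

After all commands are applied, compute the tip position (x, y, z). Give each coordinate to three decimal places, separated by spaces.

initial: κ=1.0812, φ=352.37°, ℓ=2.0661
cmd 1: set κ=1.2900 → (κ,φ,ℓ)=(1.2900,352.37°,2.0661) → tip=(1.4511,-0.1944,0.3554)
cmd 2: set ℓ=1.9252 → (κ,φ,ℓ)=(1.2900,352.37°,1.9252) → tip=(1.3762,-0.1844,0.4741)

1.376 -0.184 0.474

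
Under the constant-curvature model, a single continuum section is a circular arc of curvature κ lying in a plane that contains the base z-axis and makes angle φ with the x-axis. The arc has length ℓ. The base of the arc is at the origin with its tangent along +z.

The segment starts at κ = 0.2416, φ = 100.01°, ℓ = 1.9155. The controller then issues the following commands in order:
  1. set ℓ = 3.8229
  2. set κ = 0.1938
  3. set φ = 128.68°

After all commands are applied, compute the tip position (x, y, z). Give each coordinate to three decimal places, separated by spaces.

-0.845 1.056 3.483

initial: κ=0.2416, φ=100.01°, ℓ=1.9155
cmd 1: set ℓ=3.8229 → (κ,φ,ℓ)=(0.2416,100.01°,3.8229) → tip=(-0.2857,1.6184,3.3021)
cmd 2: set κ=0.1938 → (κ,φ,ℓ)=(0.1938,100.01°,3.8229) → tip=(-0.2351,1.3320,3.4826)
cmd 3: set φ=128.68° → (κ,φ,ℓ)=(0.1938,128.68°,3.8229) → tip=(-0.8453,1.0559,3.4826)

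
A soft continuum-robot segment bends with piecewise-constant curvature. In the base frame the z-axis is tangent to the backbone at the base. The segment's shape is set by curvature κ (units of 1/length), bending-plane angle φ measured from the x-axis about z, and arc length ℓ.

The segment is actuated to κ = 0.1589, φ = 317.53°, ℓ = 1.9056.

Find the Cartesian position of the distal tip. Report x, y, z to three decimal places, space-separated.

θ = κ·ℓ = 0.1589 × 1.9056 = 0.30280 rad
ρ = (1 − cos θ)/κ = (1 − 0.95451)/0.1589 = 0.28631
z = sin θ / κ = 0.29819/0.1589 = 1.87661
x = ρ cos φ = 0.28631 × cos(317.53°) = 0.21119
y = ρ sin φ = 0.28631 × sin(317.53°) = -0.19332

0.211 -0.193 1.877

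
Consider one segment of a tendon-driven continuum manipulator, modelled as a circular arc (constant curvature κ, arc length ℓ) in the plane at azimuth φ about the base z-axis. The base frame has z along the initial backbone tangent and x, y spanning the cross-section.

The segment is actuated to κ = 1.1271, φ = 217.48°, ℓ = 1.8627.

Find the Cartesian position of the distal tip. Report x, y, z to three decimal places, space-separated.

-1.059 -0.812 0.766

θ = κ·ℓ = 1.1271 × 1.8627 = 2.09945 rad
ρ = (1 − cos θ)/κ = (1 − -0.50437)/1.1271 = 1.33473
z = sin θ / κ = 0.86349/1.1271 = 0.76611
x = ρ cos φ = 1.33473 × cos(217.48°) = -1.05919
y = ρ sin φ = 1.33473 × sin(217.48°) = -0.81216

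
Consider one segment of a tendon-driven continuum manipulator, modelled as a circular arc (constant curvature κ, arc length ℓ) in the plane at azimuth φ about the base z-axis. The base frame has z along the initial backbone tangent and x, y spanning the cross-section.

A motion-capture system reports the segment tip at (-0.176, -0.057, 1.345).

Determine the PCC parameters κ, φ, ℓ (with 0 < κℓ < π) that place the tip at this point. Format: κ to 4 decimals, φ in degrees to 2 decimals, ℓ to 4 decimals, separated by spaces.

ρ = √(x²+y²) = √(-0.176² + -0.057²) = 0.18500
φ = atan2(y, x) mod 360° = atan2(-0.057, -0.176) = 197.9453°
|p|² = ρ² + z² = 0.18500² + 1.345² = 1.84325
κ = 2ρ / |p|² = 2×0.18500 / 1.84325 = 0.20073
θ = 2·atan2(ρ, z) = 2·atan2(0.18500, 1.345) = 0.27338 rad
ℓ = θ/κ = 0.27338/0.20073 = 1.36190

0.2007 197.95 1.3619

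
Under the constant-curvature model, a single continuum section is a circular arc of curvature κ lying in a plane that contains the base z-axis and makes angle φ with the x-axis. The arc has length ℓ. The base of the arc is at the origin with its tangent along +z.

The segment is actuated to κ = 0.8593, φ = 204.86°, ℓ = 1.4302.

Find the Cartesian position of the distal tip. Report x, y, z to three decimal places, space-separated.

θ = κ·ℓ = 0.8593 × 1.4302 = 1.22897 rad
ρ = (1 − cos θ)/κ = (1 − 0.33521)/0.8593 = 0.77364
z = sin θ / κ = 0.94214/0.8593 = 1.09641
x = ρ cos φ = 0.77364 × cos(204.86°) = -0.70196
y = ρ sin φ = 0.77364 × sin(204.86°) = -0.32524

-0.702 -0.325 1.096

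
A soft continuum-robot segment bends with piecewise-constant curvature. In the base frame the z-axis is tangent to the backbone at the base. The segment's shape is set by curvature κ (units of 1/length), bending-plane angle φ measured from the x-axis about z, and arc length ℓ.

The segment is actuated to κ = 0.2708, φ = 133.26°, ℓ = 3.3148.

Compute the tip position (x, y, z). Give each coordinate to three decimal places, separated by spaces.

θ = κ·ℓ = 0.2708 × 3.3148 = 0.89765 rad
ρ = (1 − cos θ)/κ = (1 − 0.62345)/0.2708 = 1.39051
z = sin θ / κ = 0.78186/0.2708 = 2.88723
x = ρ cos φ = 1.39051 × cos(133.26°) = -0.95293
y = ρ sin φ = 1.39051 × sin(133.26°) = 1.01264

-0.953 1.013 2.887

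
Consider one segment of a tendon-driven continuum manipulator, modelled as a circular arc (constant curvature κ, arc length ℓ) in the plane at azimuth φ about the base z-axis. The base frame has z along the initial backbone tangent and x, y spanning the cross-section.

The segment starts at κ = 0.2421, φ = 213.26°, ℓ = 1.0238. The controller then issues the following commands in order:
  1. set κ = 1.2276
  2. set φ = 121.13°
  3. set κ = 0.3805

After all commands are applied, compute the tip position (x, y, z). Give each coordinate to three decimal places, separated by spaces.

-0.102 0.169 0.998

initial: κ=0.2421, φ=213.26°, ℓ=1.0238
cmd 1: set κ=1.2276 → (κ,φ,ℓ)=(1.2276,213.26°,1.0238) → tip=(-0.4708,-0.3088,0.7748)
cmd 2: set φ=121.13° → (κ,φ,ℓ)=(1.2276,121.13°,1.0238) → tip=(-0.2911,0.4819,0.7748)
cmd 3: set κ=0.3805 → (κ,φ,ℓ)=(0.3805,121.13°,1.0238) → tip=(-0.1018,0.1685,0.9981)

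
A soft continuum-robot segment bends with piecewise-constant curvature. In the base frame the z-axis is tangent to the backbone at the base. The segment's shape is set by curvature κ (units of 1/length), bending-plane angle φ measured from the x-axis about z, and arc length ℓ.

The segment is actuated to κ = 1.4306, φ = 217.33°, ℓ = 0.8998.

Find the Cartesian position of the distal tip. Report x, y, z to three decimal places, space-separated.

θ = κ·ℓ = 1.4306 × 0.8998 = 1.28725 rad
ρ = (1 − cos θ)/κ = (1 − 0.27976)/1.4306 = 0.50345
z = sin θ / κ = 0.96007/1.4306 = 0.67110
x = ρ cos φ = 0.50345 × cos(217.33°) = -0.40032
y = ρ sin φ = 0.50345 × sin(217.33°) = -0.30530

-0.400 -0.305 0.671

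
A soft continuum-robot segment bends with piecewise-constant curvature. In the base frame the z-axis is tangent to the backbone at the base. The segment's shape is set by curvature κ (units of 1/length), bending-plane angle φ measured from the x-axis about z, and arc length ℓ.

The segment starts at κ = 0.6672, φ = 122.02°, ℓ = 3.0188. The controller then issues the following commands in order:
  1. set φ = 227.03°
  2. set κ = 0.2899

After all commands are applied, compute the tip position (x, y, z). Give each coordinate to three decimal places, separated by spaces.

initial: κ=0.6672, φ=122.02°, ℓ=3.0188
cmd 1: set φ=227.03° → (κ,φ,ℓ)=(0.6672,227.03°,3.0188) → tip=(-1.4598,-1.5671,1.3539)
cmd 2: set κ=0.2899 → (κ,φ,ℓ)=(0.2899,227.03°,3.0188) → tip=(-0.8444,-0.9064,2.6479)

-0.844 -0.906 2.648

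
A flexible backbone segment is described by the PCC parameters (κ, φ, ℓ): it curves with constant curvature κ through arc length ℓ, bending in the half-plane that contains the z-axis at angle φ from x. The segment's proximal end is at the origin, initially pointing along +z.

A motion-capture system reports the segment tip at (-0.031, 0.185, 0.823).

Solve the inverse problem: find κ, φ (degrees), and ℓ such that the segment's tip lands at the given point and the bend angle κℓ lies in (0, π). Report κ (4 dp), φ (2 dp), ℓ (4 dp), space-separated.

0.5265 99.51 0.8512

ρ = √(x²+y²) = √(-0.031² + 0.185²) = 0.18758
φ = atan2(y, x) mod 360° = atan2(0.185, -0.031) = 99.5125°
|p|² = ρ² + z² = 0.18758² + 0.823² = 0.71252
κ = 2ρ / |p|² = 2×0.18758 / 0.71252 = 0.52653
θ = 2·atan2(ρ, z) = 2·atan2(0.18758, 0.823) = 0.44819 rad
ℓ = θ/κ = 0.44819/0.52653 = 0.85121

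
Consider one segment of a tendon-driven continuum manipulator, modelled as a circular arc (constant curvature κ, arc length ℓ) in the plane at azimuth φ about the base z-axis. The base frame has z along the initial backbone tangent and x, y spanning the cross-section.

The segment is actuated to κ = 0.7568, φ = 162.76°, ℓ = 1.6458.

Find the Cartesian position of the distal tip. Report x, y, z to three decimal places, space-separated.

-0.859 0.266 1.252

θ = κ·ℓ = 0.7568 × 1.6458 = 1.24554 rad
ρ = (1 − cos θ)/κ = (1 − 0.31955)/0.7568 = 0.89911
z = sin θ / κ = 0.94757/0.7568 = 1.25207
x = ρ cos φ = 0.89911 × cos(162.76°) = -0.85872
y = ρ sin φ = 0.89911 × sin(162.76°) = 0.26647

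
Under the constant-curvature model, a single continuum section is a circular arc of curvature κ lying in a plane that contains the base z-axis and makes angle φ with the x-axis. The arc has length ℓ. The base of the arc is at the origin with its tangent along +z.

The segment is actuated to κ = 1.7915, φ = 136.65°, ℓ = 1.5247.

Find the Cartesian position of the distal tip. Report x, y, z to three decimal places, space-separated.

-0.778 0.735 0.223

θ = κ·ℓ = 1.7915 × 1.5247 = 2.73150 rad
ρ = (1 − cos θ)/κ = (1 − -0.91708)/1.7915 = 1.07010
z = sin θ / κ = 0.39869/1.7915 = 0.22255
x = ρ cos φ = 1.07010 × cos(136.65°) = -0.77815
y = ρ sin φ = 1.07010 × sin(136.65°) = 0.73457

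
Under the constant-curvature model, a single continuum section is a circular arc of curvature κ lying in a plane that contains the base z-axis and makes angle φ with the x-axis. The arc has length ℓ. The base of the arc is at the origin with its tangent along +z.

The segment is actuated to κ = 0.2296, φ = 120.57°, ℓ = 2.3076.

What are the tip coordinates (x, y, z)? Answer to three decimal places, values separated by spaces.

-0.304 0.514 2.201

θ = κ·ℓ = 0.2296 × 2.3076 = 0.52982 rad
ρ = (1 − cos θ)/κ = (1 − 0.86290)/0.2296 = 0.59714
z = sin θ / κ = 0.50538/0.2296 = 2.20114
x = ρ cos φ = 0.59714 × cos(120.57°) = -0.30370
y = ρ sin φ = 0.59714 × sin(120.57°) = 0.51415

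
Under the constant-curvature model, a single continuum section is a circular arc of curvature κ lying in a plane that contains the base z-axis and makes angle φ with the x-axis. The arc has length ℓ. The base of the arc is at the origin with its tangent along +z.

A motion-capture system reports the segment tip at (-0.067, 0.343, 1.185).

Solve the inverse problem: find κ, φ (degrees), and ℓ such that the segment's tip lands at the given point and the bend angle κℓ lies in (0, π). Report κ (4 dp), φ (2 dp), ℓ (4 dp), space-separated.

0.4579 101.05 1.2526

ρ = √(x²+y²) = √(-0.067² + 0.343²) = 0.34948
φ = atan2(y, x) mod 360° = atan2(0.343, -0.067) = 101.0527°
|p|² = ρ² + z² = 0.34948² + 1.185² = 1.52636
κ = 2ρ / |p|² = 2×0.34948 / 1.52636 = 0.45793
θ = 2·atan2(ρ, z) = 2·atan2(0.34948, 1.185) = 0.57358 rad
ℓ = θ/κ = 0.57358/0.45793 = 1.25256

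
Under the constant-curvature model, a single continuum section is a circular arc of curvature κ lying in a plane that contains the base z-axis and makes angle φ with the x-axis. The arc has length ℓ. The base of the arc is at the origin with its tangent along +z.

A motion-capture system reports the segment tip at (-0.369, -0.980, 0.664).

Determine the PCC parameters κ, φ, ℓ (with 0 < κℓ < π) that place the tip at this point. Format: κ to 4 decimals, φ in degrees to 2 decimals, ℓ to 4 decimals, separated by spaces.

1.3622 249.37 1.4766

ρ = √(x²+y²) = √(-0.369² + -0.980²) = 1.04717
φ = atan2(y, x) mod 360° = atan2(-0.980, -0.369) = 249.3671°
|p|² = ρ² + z² = 1.04717² + 0.664² = 1.53746
κ = 2ρ / |p|² = 2×1.04717 / 1.53746 = 1.36221
θ = 2·atan2(ρ, z) = 2·atan2(1.04717, 0.664) = 2.01137 rad
ℓ = θ/κ = 2.01137/1.36221 = 1.47655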